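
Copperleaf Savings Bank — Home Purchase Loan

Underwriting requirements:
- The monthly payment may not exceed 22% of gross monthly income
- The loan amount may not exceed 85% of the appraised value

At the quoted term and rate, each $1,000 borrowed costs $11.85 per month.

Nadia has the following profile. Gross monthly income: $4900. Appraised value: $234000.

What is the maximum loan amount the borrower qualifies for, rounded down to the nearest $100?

Payment cap: 22% × $4,900 = $1,078/month.
At $11.85 per $1,000, that supports 1,078/11.85 × 1,000 ≈ $90,970 → $90,900.
LTV cap: 85% × $234,000 = $198,900 → $198,900.
Binding constraint: payment-to-income.

$90,900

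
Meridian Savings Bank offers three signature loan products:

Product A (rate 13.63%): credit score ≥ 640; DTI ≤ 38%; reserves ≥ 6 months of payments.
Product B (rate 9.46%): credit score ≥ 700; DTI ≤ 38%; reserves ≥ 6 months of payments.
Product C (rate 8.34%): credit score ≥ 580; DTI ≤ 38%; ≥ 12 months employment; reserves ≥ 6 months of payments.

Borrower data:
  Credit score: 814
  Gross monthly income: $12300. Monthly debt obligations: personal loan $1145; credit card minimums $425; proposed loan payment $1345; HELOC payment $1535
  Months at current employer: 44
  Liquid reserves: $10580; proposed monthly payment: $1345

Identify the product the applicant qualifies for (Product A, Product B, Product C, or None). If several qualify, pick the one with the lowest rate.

Product C

Total debts = (1,145 + 425 + 1,345 + 1,535) = 4,450; DTI = 4,450/12,300 = 36.2%.
Reserves = 10,580/1,345 = 7.9 months.
Product A: score 814 ≥ 640; DTI 36.2% ≤ 38%; reserves 7.9 ≥ 6 mo → qualifies.
Product B: score 814 ≥ 700; DTI 36.2% ≤ 38%; reserves 7.9 ≥ 6 mo → qualifies.
Product C: score 814 ≥ 580; DTI 36.2% ≤ 38%; employment 44 ≥ 12 mo; reserves 7.9 ≥ 6 mo → qualifies.
Qualifying: Product A, Product B, Product C. Lowest rate is 8.34% → Product C.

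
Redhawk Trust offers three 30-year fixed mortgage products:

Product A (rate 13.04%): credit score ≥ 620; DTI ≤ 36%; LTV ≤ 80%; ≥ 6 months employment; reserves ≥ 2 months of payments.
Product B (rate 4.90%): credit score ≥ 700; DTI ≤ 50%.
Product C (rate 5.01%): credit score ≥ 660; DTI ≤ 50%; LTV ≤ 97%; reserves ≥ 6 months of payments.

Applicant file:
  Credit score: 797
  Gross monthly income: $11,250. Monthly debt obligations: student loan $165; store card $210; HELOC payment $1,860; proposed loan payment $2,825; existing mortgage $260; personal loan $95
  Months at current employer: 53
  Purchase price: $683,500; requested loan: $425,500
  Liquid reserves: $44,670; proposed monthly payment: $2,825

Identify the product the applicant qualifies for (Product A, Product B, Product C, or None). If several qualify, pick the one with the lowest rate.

Total debts = (165 + 210 + 1,860 + 2,825 + 260 + 95) = 5,415; DTI = 5,415/11,250 = 48.1%.
LTV = 425,500/683,500 = 62.3%.
Reserves = 44,670/2,825 = 15.8 months.
Product A: score 797 ≥ 620; DTI 48.1% > 36%; LTV 62.3% ≤ 80%; employment 53 ≥ 6 mo; reserves 15.8 ≥ 2 mo → does not qualify.
Product B: score 797 ≥ 700; DTI 48.1% ≤ 50% → qualifies.
Product C: score 797 ≥ 660; DTI 48.1% ≤ 50%; LTV 62.3% ≤ 97%; reserves 15.8 ≥ 6 mo → qualifies.
Qualifying: Product B, Product C. Lowest rate is 4.90% → Product B.

Product B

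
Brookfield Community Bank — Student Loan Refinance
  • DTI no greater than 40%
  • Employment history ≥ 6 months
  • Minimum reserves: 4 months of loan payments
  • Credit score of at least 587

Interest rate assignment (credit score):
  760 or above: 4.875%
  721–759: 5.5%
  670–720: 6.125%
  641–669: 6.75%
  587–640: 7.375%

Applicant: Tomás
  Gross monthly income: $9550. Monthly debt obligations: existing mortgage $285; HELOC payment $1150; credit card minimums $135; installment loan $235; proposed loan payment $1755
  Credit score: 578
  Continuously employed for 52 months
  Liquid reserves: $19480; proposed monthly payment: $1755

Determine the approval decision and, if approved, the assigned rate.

Credit score 578 < 587 (below minimum)
Employment 52 ≥ 6 months
Liquid reserves cover 19,480/1,755 = 11.1 months — ≥ 4 required
Total monthly debts = (285 + 1,150 + 135 + 235 + 1,755) = 3,560. DTI = 3,560/9,550 = 37.3% ≤ 40%
Not all requirements met → denied.

Denied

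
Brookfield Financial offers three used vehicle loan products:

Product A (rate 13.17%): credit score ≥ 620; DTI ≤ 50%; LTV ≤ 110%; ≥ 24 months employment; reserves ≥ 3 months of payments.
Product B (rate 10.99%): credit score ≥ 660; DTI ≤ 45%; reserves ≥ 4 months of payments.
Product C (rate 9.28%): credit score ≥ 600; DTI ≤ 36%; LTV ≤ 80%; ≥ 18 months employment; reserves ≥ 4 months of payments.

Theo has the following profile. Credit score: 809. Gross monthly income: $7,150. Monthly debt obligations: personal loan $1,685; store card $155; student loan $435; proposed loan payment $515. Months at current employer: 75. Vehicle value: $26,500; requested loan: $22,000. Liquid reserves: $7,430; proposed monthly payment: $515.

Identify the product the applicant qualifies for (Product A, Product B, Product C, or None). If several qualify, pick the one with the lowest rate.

Total debts = (1,685 + 155 + 435 + 515) = 2,790; DTI = 2,790/7,150 = 39%.
LTV = 22,000/26,500 = 83%.
Reserves = 7,430/515 = 14.4 months.
Product A: score 809 ≥ 620; DTI 39% ≤ 50%; LTV 83% ≤ 110%; employment 75 ≥ 24 mo; reserves 14.4 ≥ 3 mo → qualifies.
Product B: score 809 ≥ 660; DTI 39% ≤ 45%; reserves 14.4 ≥ 4 mo → qualifies.
Product C: score 809 ≥ 600; DTI 39% > 36%; LTV 83% > 80%; employment 75 ≥ 18 mo; reserves 14.4 ≥ 4 mo → does not qualify.
Qualifying: Product A, Product B. Lowest rate is 10.99% → Product B.

Product B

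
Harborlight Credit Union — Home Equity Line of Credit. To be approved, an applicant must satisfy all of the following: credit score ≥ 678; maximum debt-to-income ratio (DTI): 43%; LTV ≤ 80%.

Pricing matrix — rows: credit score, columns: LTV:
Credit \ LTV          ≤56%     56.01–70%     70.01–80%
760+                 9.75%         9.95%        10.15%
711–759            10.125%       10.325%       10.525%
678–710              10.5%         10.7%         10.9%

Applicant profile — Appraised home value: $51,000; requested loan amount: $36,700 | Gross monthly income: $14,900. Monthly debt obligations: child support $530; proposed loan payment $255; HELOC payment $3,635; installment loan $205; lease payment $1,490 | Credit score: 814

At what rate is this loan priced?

Credit score 814 ≥ 678; Total monthly debts = (530 + 255 + 3,635 + 205 + 1,490) = 6,115. DTI = 6,115/14,900 = 41% ≤ 43%
Loan-to-value = 36,700/51,000 = 72% — pass (80% max)
Credit 814 → row 760+; LTV 72% → column 70.01–80%. Grid cell → 10.15%.

10.15%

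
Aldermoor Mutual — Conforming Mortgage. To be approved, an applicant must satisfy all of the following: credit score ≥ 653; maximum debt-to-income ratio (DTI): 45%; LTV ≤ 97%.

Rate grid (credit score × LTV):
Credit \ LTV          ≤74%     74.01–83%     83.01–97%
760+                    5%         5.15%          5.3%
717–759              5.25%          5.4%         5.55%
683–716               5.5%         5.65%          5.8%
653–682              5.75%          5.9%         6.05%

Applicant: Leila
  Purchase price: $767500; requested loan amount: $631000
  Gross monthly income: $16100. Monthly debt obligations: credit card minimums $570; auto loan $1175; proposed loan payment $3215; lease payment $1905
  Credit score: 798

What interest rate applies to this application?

5.15%

Credit score 798 ≥ 653; Total monthly debts = (570 + 1,175 + 3,215 + 1,905) = 6,865. DTI: 6,865 ÷ 16,100 = 42.6%, within the 45% cap
LTV: 631,000 ÷ 767,500 = 82.2%, within 97% cap
Row: 798 falls in 760+. Column: 82.2% falls in 74.01–83%. Rate = 5.15%.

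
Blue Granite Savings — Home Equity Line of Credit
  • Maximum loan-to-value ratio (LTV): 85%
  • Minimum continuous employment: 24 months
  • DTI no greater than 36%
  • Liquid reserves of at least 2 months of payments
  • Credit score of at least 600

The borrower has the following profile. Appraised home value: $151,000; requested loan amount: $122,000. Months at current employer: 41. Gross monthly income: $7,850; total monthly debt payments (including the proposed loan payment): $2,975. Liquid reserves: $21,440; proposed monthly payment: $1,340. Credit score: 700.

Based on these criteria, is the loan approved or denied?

Denied

LTV = 122,000/151,000 = 80.8% ≤ 85%
Employment 41 ≥ 24 months
DTI = 2,975/7,850 = 37.9% > 36%
Reserves = 21,440/1,340 = 16.0 months ≥ 2
Credit score 700 ≥ 600 (meets)
Fails on DTI.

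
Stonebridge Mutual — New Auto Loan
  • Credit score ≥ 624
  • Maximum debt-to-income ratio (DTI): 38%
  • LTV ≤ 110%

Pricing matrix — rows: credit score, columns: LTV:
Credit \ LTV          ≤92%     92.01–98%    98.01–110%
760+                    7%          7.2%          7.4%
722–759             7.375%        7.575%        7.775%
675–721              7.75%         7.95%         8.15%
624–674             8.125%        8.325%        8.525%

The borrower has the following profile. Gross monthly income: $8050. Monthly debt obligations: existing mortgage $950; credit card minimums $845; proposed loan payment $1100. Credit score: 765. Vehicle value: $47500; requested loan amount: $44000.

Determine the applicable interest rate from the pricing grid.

Credit score 765 ≥ 624; Total monthly debts = (950 + 845 + 1,100) = 2,895. DTI: 2,895 ÷ 8,050 = 36%, within the 38% cap
LTV: 44,000 ÷ 47,500 = 92.6%, within 110% cap
Credit 765 → row 760+; LTV 92.6% → column 92.01–98%. Grid cell → 7.2%.

7.2%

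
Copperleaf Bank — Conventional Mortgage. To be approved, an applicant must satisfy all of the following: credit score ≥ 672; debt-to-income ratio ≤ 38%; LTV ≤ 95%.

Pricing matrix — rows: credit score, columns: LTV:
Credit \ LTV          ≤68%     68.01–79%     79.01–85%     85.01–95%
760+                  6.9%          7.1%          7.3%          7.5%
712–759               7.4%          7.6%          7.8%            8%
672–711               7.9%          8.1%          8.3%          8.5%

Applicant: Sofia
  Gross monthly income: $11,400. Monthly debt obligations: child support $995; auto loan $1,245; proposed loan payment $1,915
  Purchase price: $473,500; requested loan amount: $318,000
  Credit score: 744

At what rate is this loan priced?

Credit score 744 ≥ 672; Total monthly debts = (995 + 1,245 + 1,915) = 4,155. DTI: 4,155 ÷ 11,400 = 36.4%, within the 38% cap
Loan-to-value = 318,000/473,500 = 67.2% — pass (95% max)
Score 744 is in the 712–759 band; LTV 67.2% is in the ≤68% band → 7.4%.

7.4%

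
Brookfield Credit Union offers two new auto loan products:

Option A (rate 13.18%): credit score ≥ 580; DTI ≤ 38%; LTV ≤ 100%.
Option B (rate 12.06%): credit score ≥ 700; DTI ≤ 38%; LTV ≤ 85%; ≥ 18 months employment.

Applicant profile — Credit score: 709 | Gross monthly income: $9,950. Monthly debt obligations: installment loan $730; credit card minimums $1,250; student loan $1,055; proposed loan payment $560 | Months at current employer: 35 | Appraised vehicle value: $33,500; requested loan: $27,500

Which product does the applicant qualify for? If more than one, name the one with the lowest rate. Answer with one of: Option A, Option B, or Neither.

Total debts = (730 + 1,250 + 1,055 + 560) = 3,595; DTI = 3,595/9,950 = 36.1%.
LTV = 27,500/33,500 = 82.1%.
Option A: score 709 ≥ 580; DTI 36.1% ≤ 38%; LTV 82.1% ≤ 100% → qualifies.
Option B: score 709 ≥ 700; DTI 36.1% ≤ 38%; LTV 82.1% ≤ 85%; employment 35 ≥ 18 mo → qualifies.
Qualifying: Option A, Option B. Lowest rate is 12.06% → Option B.

Option B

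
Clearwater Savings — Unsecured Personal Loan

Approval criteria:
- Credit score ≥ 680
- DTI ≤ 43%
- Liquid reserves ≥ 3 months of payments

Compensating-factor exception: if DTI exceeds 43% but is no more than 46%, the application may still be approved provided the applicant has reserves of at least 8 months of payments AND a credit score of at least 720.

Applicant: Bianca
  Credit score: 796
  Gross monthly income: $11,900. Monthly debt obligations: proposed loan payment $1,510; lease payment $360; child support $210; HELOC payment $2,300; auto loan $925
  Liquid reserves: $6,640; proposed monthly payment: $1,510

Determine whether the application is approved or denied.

Credit score 796 ≥ 680 (meets base)
Total debts = (1,510 + 360 + 210 + 2,300 + 925) = 5,305. DTI: 5,305 ÷ 11,900 = 44.6%, over the 43% base limit.
Reserves = 6,640/1,510 = 4.4 months ≥ 3
44.6% falls in the override range (43%–46%), so the compensating-factor test applies.
Override check — reserves: 4.4 mo (short of 8); score: 796 (ok).
Override conditions not both satisfied; exception does not apply.

Denied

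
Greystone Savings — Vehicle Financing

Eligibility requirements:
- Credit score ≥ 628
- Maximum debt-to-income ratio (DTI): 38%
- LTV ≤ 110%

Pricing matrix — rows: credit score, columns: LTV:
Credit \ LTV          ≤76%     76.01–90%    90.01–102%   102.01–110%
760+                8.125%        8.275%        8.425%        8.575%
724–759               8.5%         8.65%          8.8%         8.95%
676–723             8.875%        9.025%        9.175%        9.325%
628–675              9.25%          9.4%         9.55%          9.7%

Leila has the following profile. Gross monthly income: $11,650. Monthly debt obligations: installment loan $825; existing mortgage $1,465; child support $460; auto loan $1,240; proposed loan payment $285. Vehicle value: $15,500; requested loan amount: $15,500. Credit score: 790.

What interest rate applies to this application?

Credit score 790 ≥ 628; Total monthly debts = (825 + 1,465 + 460 + 1,240 + 285) = 4,275. DTI = 4,275/11,650 = 36.7% ≤ 38%
LTV: 15,500 ÷ 15,500 = 100%, within 110% cap
Row: 790 falls in 760+. Column: 100% falls in 90.01–102%. Rate = 8.425%.

8.425%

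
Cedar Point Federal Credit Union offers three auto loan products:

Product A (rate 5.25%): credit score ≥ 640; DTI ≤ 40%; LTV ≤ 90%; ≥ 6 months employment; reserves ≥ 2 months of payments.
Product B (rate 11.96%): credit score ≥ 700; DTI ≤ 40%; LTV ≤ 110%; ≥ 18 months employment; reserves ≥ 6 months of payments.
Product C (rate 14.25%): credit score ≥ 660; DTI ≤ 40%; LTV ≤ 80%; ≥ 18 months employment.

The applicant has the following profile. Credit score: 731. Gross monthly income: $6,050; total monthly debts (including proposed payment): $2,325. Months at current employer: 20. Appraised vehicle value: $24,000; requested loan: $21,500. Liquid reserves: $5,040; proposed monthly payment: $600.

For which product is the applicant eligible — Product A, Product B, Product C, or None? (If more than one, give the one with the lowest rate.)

Product A

DTI = 2,325/6,050 = 38.4%.
LTV = 21,500/24,000 = 89.6%.
Reserves = 5,040/600 = 8.4 months.
Product A: score 731 ≥ 640; DTI 38.4% ≤ 40%; LTV 89.6% ≤ 90%; employment 20 ≥ 6 mo; reserves 8.4 ≥ 2 mo → qualifies.
Product B: score 731 ≥ 700; DTI 38.4% ≤ 40%; LTV 89.6% ≤ 110%; employment 20 ≥ 18 mo; reserves 8.4 ≥ 6 mo → qualifies.
Product C: score 731 ≥ 660; DTI 38.4% ≤ 40%; LTV 89.6% > 80%; employment 20 ≥ 18 mo → does not qualify.
Qualifying: Product A, Product B. Lowest rate is 5.25% → Product A.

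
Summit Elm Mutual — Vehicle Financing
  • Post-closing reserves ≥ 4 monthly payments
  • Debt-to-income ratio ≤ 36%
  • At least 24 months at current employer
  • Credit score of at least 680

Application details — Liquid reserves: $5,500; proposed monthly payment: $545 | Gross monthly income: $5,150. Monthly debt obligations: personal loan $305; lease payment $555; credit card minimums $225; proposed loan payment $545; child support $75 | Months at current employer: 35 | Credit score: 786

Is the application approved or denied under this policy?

Approved

Reserves = 5,500/545 = 10.1 months ≥ 4
Total monthly debts = (305 + 555 + 225 + 545 + 75) = 1,705. DTI = 1,705/5,150 = 33.1% ≤ 36%
Employment 35 ≥ 24 months
Credit score 786 ≥ 680 (meets)
All criteria satisfied.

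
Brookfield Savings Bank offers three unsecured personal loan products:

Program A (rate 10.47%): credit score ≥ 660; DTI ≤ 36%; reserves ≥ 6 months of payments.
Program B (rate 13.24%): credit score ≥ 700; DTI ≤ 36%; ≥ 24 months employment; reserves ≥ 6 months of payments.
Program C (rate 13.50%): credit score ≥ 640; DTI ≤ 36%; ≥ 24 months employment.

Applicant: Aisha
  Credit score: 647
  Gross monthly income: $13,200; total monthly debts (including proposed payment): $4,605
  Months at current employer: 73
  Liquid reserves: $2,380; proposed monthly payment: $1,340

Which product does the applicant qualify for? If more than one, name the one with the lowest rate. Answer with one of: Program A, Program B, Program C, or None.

DTI = 4,605/13,200 = 34.9%.
Reserves = 2,380/1,340 = 1.8 months.
Program A: score 647 < 660; DTI 34.9% ≤ 36%; reserves 1.8 < 6 mo → does not qualify.
Program B: score 647 < 700; DTI 34.9% ≤ 36%; employment 73 ≥ 24 mo; reserves 1.8 < 6 mo → does not qualify.
Program C: score 647 ≥ 640; DTI 34.9% ≤ 36%; employment 73 ≥ 24 mo → qualifies.

Program C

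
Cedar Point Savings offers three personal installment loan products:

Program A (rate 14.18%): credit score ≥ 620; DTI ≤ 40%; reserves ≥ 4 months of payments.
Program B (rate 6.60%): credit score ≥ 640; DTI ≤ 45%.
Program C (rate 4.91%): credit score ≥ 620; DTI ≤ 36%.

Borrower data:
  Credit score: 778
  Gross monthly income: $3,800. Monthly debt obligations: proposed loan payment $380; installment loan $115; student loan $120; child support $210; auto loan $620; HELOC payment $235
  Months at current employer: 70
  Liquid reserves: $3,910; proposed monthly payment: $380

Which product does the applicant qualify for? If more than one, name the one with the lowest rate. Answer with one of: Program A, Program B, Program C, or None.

Program B

Total debts = (380 + 115 + 120 + 210 + 620 + 235) = 1,680; DTI = 1,680/3,800 = 44.2%.
Reserves = 3,910/380 = 10.3 months.
Program A: score 778 ≥ 620; DTI 44.2% > 40%; reserves 10.3 ≥ 4 mo → does not qualify.
Program B: score 778 ≥ 640; DTI 44.2% ≤ 45% → qualifies.
Program C: score 778 ≥ 620; DTI 44.2% > 36% → does not qualify.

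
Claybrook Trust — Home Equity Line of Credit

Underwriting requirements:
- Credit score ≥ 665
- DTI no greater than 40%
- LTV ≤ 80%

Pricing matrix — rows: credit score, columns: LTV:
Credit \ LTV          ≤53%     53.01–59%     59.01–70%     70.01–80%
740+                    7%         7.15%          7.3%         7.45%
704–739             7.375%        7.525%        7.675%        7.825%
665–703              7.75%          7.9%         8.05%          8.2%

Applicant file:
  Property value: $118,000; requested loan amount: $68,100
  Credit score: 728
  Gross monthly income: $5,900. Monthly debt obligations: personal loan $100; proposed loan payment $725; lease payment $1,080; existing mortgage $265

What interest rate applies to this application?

7.525%

Credit score 728 ≥ 665; Total monthly debts = (100 + 725 + 1,080 + 265) = 2,170. DTI = 2,170/5,900 = 36.8% ≤ 40%
LTV = 68,100/118,000 = 57.7% ≤ 80%
Score 728 is in the 704–739 band; LTV 57.7% is in the 53.01–59% band → 7.525%.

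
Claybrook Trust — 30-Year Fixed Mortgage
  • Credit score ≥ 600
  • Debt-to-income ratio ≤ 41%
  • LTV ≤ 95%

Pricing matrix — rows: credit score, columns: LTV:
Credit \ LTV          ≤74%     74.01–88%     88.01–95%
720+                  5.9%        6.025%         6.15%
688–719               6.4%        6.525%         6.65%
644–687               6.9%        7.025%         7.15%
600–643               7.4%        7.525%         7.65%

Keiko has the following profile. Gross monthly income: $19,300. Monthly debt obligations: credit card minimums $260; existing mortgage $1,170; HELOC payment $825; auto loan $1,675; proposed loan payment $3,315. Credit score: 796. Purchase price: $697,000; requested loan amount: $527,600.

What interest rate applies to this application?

Credit score 796 ≥ 600; Total monthly debts = (260 + 1,170 + 825 + 1,675 + 3,315) = 7,245. DTI = 7,245/19,300 = 37.5% ≤ 41%
LTV = 527,600/697,000 = 75.7% ≤ 95%
Score 796 is in the 720+ band; LTV 75.7% is in the 74.01–88% band → 6.025%.

6.025%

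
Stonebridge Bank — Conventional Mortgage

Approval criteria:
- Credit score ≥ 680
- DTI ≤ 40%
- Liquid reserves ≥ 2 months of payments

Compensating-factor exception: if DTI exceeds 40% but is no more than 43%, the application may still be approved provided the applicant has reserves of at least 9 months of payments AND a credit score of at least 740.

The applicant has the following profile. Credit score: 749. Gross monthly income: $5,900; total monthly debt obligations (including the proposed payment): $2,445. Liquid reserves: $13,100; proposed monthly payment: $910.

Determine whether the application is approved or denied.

Approved

Credit score 749 ≥ 680 (meets base)
DTI = 2,445/5,900 = 41.4% > 40% — standard DTI limit exceeded.
Reserves: 13,100 ÷ 910 = 14.4 months (meets 2-month minimum)
41.4% falls in the override range (40%–43%), so the compensating-factor test applies.
Override check — reserves: 14.4 mo (ok); score: 749 (ok).
Both override conditions satisfied; DTI exception granted.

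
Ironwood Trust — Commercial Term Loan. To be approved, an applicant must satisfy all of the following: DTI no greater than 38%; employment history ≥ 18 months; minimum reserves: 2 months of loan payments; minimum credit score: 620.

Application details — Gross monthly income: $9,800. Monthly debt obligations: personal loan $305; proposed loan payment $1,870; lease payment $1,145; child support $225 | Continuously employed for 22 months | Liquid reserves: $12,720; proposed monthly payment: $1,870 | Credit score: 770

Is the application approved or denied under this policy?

Total monthly debts = (305 + 1,870 + 1,145 + 225) = 3,545. Debt-to-income = 3,545/9,800 = 36.2% — meets 38% limit
Employment 22 ≥ 18 months
Reserves: 12,720 ÷ 1,870 = 6.8 months (meets 2-month minimum)
Credit score 770 ≥ 620 (meets)
All criteria satisfied.

Approved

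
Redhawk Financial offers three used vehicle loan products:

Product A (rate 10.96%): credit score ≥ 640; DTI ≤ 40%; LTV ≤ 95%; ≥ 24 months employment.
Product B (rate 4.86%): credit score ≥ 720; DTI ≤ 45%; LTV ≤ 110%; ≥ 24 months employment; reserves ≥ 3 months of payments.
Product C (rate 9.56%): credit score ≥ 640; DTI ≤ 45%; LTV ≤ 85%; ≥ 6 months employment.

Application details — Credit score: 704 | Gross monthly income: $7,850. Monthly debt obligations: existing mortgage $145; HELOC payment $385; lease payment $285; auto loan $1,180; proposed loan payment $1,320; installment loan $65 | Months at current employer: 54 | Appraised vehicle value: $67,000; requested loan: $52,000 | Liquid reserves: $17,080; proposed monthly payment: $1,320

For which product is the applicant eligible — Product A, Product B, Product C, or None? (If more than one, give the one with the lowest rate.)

Total debts = (145 + 385 + 285 + 1,180 + 1,320 + 65) = 3,380; DTI = 3,380/7,850 = 43.1%.
LTV = 52,000/67,000 = 77.6%.
Reserves = 17,080/1,320 = 12.9 months.
Product A: score 704 ≥ 640; DTI 43.1% > 40%; LTV 77.6% ≤ 95%; employment 54 ≥ 24 mo → does not qualify.
Product B: score 704 < 720; DTI 43.1% ≤ 45%; LTV 77.6% ≤ 110%; employment 54 ≥ 24 mo; reserves 12.9 ≥ 3 mo → does not qualify.
Product C: score 704 ≥ 640; DTI 43.1% ≤ 45%; LTV 77.6% ≤ 85%; employment 54 ≥ 6 mo → qualifies.

Product C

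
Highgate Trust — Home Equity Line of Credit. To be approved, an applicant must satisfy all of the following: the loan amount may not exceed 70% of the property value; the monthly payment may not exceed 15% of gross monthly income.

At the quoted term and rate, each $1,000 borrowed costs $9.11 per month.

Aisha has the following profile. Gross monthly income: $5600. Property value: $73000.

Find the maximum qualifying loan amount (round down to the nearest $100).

$51,100

Payment cap: 15% × $5,600 = $840/month.
At $9.11 per $1,000, that supports 840/9.11 × 1,000 ≈ $92,206 → $92,200.
LTV cap: 70% × $73,000 = $51,100 → $51,100.
Binding constraint: loan-to-value.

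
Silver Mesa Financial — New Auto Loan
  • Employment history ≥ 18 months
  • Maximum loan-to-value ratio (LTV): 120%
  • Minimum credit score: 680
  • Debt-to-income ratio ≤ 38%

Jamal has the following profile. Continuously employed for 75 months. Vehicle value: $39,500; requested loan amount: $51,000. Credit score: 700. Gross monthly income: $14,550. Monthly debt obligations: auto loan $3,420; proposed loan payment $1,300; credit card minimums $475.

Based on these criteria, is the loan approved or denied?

Denied

Employment 75 ≥ 18 months
LTV = 51,000/39,500 = 129.1% > 120%
Credit score 700 ≥ 680 (meets)
Total monthly debts = (3,420 + 1,300 + 475) = 5,195. DTI = 5,195/14,550 = 35.7% ≤ 38%
Fails on LTV.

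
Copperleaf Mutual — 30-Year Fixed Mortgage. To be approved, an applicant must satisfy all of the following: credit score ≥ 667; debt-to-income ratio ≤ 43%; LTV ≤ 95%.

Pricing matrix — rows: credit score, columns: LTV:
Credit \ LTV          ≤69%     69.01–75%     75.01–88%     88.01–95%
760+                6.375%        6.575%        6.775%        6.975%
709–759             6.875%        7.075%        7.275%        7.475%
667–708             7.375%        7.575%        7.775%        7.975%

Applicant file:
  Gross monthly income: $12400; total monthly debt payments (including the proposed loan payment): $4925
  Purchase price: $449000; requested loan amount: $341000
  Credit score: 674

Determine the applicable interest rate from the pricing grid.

7.775%

Credit score 674 ≥ 667; DTI: 4,925 ÷ 12,400 = 39.7%, within the 43% cap
Loan-to-value = 341,000/449,000 = 75.9% — pass (95% max)
Credit 674 → row 667–708; LTV 75.9% → column 75.01–88%. Grid cell → 7.775%.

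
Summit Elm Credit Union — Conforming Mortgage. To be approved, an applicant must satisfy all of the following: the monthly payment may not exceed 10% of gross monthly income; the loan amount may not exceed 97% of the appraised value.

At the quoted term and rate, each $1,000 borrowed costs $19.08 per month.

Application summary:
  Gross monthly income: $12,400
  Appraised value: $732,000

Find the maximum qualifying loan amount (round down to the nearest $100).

Payment cap: 10% × $12,400 = $1,240/month.
At $19.08 per $1,000, that supports 1,240/19.08 × 1,000 ≈ $64,989 → $64,900.
LTV cap: 97% × $732,000 = $710,040 → $710,000.
Binding constraint: payment-to-income.

$64,900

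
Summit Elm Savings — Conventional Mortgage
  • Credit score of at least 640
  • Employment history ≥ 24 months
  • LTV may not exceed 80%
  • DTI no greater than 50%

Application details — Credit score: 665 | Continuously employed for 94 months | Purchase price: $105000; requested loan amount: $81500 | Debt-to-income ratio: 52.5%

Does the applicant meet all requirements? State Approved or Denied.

Denied

Credit score 665 ≥ 640 (meets)
Employment 94 ≥ 24 months
LTV: 81,500 ÷ 105,000 = 77.6%, within 80% cap
DTI 52.5% > 50%
Fails on DTI.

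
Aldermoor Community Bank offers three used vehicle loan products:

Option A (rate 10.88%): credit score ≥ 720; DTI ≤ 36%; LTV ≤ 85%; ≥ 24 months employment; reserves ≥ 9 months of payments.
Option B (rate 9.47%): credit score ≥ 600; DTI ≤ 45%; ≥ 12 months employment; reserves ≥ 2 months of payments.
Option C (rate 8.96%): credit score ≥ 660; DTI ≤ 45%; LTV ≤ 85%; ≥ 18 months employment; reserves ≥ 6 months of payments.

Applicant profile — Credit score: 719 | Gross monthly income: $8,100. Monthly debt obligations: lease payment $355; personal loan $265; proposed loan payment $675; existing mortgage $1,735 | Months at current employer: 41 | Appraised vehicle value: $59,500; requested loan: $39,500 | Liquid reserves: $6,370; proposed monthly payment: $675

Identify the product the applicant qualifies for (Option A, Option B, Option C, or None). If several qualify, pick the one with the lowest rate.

Total debts = (355 + 265 + 675 + 1,735) = 3,030; DTI = 3,030/8,100 = 37.4%.
LTV = 39,500/59,500 = 66.4%.
Reserves = 6,370/675 = 9.4 months.
Option A: score 719 < 720; DTI 37.4% > 36%; LTV 66.4% ≤ 85%; employment 41 ≥ 24 mo; reserves 9.4 ≥ 9 mo → does not qualify.
Option B: score 719 ≥ 600; DTI 37.4% ≤ 45%; employment 41 ≥ 12 mo; reserves 9.4 ≥ 2 mo → qualifies.
Option C: score 719 ≥ 660; DTI 37.4% ≤ 45%; LTV 66.4% ≤ 85%; employment 41 ≥ 18 mo; reserves 9.4 ≥ 6 mo → qualifies.
Qualifying: Option B, Option C. Lowest rate is 8.96% → Option C.

Option C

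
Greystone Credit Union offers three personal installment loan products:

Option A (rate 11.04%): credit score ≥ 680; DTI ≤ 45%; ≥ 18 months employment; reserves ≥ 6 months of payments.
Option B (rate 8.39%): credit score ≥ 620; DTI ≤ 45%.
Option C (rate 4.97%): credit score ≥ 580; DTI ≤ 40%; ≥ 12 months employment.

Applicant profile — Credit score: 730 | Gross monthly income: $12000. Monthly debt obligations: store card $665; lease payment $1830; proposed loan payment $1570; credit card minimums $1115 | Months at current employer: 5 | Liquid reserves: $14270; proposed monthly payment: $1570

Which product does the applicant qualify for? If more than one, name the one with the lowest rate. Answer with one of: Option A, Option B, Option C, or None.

Total debts = (665 + 1,830 + 1,570 + 1,115) = 5,180; DTI = 5,180/12,000 = 43.2%.
Reserves = 14,270/1,570 = 9.1 months.
Option A: score 730 ≥ 680; DTI 43.2% ≤ 45%; employment 5 < 18 mo; reserves 9.1 ≥ 6 mo → does not qualify.
Option B: score 730 ≥ 620; DTI 43.2% ≤ 45% → qualifies.
Option C: score 730 ≥ 580; DTI 43.2% > 40%; employment 5 < 12 mo → does not qualify.

Option B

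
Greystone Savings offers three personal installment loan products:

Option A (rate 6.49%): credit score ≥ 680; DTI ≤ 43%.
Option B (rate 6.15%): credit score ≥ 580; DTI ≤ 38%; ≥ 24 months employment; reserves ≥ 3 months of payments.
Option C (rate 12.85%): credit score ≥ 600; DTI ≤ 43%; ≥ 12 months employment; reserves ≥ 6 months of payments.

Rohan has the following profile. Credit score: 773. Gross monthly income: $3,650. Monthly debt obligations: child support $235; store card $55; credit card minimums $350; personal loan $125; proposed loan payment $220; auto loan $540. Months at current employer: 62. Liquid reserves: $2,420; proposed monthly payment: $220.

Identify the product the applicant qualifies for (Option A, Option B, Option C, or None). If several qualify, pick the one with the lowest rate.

Total debts = (235 + 55 + 350 + 125 + 220 + 540) = 1,525; DTI = 1,525/3,650 = 41.8%.
Reserves = 2,420/220 = 11.0 months.
Option A: score 773 ≥ 680; DTI 41.8% ≤ 43% → qualifies.
Option B: score 773 ≥ 580; DTI 41.8% > 38%; employment 62 ≥ 24 mo; reserves 11.0 ≥ 3 mo → does not qualify.
Option C: score 773 ≥ 600; DTI 41.8% ≤ 43%; employment 62 ≥ 12 mo; reserves 11.0 ≥ 6 mo → qualifies.
Qualifying: Option A, Option C. Lowest rate is 6.49% → Option A.

Option A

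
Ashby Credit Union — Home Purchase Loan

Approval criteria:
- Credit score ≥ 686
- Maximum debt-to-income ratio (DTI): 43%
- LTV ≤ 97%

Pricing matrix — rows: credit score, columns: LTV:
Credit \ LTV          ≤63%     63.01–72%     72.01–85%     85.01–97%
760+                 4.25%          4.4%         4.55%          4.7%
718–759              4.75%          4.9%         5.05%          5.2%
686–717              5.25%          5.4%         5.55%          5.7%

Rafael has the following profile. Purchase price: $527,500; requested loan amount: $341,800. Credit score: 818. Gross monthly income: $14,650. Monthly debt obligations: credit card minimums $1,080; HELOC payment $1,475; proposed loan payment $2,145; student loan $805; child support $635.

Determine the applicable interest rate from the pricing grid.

4.4%

Credit score 818 ≥ 686; Total monthly debts = (1,080 + 1,475 + 2,145 + 805 + 635) = 6,140. DTI = 6,140/14,650 = 41.9% ≤ 43%
Loan-to-value = 341,800/527,500 = 64.8% — pass (97% max)
Credit 818 → row 760+; LTV 64.8% → column 63.01–72%. Grid cell → 4.4%.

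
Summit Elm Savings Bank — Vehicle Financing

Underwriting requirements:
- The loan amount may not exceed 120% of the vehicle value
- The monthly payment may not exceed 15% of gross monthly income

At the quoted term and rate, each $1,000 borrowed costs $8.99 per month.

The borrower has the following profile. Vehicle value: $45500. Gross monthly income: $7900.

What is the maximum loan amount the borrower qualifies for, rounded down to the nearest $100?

$54,600

Payment cap: 15% × $7,900 = $1,185/month.
At $8.99 per $1,000, that supports 1,185/8.99 × 1,000 ≈ $131,813 → $131,800.
LTV cap: 120% × $45,500 = $54,600 → $54,600.
Binding constraint: loan-to-value.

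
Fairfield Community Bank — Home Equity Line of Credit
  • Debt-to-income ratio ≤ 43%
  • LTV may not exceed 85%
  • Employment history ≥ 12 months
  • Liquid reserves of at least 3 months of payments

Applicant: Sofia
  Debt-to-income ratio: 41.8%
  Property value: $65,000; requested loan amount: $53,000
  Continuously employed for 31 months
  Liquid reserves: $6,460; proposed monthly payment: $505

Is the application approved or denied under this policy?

Approved

Debt-to-income 41.8% vs 43% cap — pass
LTV: 53,000 ÷ 65,000 = 81.5%, within 85% cap
Employment 31 ≥ 12 months
Reserves = 6,460/505 = 12.8 months ≥ 3
All criteria satisfied.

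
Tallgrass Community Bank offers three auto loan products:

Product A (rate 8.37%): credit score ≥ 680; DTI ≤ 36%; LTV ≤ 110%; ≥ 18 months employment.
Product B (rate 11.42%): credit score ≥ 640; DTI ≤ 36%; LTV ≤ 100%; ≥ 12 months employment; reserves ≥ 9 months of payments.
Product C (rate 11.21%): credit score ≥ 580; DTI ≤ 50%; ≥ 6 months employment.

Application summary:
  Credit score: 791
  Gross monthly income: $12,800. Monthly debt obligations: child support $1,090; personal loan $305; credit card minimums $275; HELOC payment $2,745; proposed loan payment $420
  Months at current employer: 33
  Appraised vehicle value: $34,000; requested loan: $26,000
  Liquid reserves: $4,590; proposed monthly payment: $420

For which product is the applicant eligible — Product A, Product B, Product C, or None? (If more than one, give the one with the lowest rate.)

Total debts = (1,090 + 305 + 275 + 2,745 + 420) = 4,835; DTI = 4,835/12,800 = 37.8%.
LTV = 26,000/34,000 = 76.5%.
Reserves = 4,590/420 = 10.9 months.
Product A: score 791 ≥ 680; DTI 37.8% > 36%; LTV 76.5% ≤ 110%; employment 33 ≥ 18 mo → does not qualify.
Product B: score 791 ≥ 640; DTI 37.8% > 36%; LTV 76.5% ≤ 100%; employment 33 ≥ 12 mo; reserves 10.9 ≥ 9 mo → does not qualify.
Product C: score 791 ≥ 580; DTI 37.8% ≤ 50%; employment 33 ≥ 6 mo → qualifies.

Product C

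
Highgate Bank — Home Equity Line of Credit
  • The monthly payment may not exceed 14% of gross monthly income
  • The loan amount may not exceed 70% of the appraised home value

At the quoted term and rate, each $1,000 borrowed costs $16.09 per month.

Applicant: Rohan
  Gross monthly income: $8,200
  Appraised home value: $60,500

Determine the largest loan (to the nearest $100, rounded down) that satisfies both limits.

Payment cap: 14% × $8,200 = $1,148/month.
At $16.09 per $1,000, that supports 1,148/16.09 × 1,000 ≈ $71,348 → $71,300.
LTV cap: 70% × $60,500 = $42,350 → $42,300.
Binding constraint: loan-to-value.

$42,300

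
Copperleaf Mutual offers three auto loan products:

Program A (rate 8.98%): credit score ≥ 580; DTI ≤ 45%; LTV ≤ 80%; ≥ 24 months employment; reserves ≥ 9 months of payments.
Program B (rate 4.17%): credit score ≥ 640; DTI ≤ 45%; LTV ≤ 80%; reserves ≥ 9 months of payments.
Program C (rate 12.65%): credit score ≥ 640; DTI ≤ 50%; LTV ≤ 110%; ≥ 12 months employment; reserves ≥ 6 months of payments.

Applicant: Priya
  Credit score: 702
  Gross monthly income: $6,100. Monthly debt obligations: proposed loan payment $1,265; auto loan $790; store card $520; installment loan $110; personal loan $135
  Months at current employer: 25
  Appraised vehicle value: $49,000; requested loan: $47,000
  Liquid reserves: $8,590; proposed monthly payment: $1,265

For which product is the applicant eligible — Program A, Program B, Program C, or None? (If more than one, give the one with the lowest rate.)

Total debts = (1,265 + 790 + 520 + 110 + 135) = 2,820; DTI = 2,820/6,100 = 46.2%.
LTV = 47,000/49,000 = 95.9%.
Reserves = 8,590/1,265 = 6.8 months.
Program A: score 702 ≥ 580; DTI 46.2% > 45%; LTV 95.9% > 80%; employment 25 ≥ 24 mo; reserves 6.8 < 9 mo → does not qualify.
Program B: score 702 ≥ 640; DTI 46.2% > 45%; LTV 95.9% > 80%; reserves 6.8 < 9 mo → does not qualify.
Program C: score 702 ≥ 640; DTI 46.2% ≤ 50%; LTV 95.9% ≤ 110%; employment 25 ≥ 12 mo; reserves 6.8 ≥ 6 mo → qualifies.

Program C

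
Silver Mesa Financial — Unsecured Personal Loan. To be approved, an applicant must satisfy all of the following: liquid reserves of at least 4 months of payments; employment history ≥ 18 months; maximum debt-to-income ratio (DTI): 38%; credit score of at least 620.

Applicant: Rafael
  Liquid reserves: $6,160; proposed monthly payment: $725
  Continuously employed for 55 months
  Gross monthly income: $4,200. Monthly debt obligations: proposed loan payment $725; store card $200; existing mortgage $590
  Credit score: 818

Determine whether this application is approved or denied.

Approved

Liquid reserves cover 6,160/725 = 8.5 months — ≥ 4 required
Employment 55 ≥ 18 months
Total monthly debts = (725 + 200 + 590) = 1,515. DTI: 1,515 ÷ 4,200 = 36.1%, within the 38% cap
Credit score 818 ≥ 620 (meets)
All criteria satisfied.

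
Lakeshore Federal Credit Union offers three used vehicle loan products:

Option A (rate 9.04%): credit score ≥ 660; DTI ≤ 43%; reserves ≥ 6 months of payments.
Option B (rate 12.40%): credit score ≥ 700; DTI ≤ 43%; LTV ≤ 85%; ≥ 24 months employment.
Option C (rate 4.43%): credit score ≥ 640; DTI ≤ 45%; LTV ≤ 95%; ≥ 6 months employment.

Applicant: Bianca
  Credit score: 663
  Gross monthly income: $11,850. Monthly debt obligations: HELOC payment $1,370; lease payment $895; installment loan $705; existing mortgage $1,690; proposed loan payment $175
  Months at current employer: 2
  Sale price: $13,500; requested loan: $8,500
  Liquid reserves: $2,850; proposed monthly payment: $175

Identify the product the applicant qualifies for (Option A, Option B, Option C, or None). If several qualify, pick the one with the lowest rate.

Total debts = (1,370 + 895 + 705 + 1,690 + 175) = 4,835; DTI = 4,835/11,850 = 40.8%.
LTV = 8,500/13,500 = 63%.
Reserves = 2,850/175 = 16.3 months.
Option A: score 663 ≥ 660; DTI 40.8% ≤ 43%; reserves 16.3 ≥ 6 mo → qualifies.
Option B: score 663 < 700; DTI 40.8% ≤ 43%; LTV 63% ≤ 85%; employment 2 < 24 mo → does not qualify.
Option C: score 663 ≥ 640; DTI 40.8% ≤ 45%; LTV 63% ≤ 95%; employment 2 < 6 mo → does not qualify.

Option A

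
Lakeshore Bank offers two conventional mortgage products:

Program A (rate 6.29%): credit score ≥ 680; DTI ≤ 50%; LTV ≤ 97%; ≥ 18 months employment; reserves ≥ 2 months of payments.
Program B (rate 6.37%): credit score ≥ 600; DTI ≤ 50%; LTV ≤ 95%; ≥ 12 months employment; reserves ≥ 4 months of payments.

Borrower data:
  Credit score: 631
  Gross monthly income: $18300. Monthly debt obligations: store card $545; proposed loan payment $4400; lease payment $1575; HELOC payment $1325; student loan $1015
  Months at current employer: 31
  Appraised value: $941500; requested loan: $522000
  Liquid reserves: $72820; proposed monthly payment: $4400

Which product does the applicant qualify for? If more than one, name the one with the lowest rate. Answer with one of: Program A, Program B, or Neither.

Program B

Total debts = (545 + 4,400 + 1,575 + 1,325 + 1,015) = 8,860; DTI = 8,860/18,300 = 48.4%.
LTV = 522,000/941,500 = 55.4%.
Reserves = 72,820/4,400 = 16.6 months.
Program A: score 631 < 680; DTI 48.4% ≤ 50%; LTV 55.4% ≤ 97%; employment 31 ≥ 18 mo; reserves 16.6 ≥ 2 mo → does not qualify.
Program B: score 631 ≥ 600; DTI 48.4% ≤ 50%; LTV 55.4% ≤ 95%; employment 31 ≥ 12 mo; reserves 16.6 ≥ 4 mo → qualifies.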